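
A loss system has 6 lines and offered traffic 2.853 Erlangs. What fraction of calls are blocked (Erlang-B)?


B(c,a) = (a^c/c!) / Σ_{k=0}^{c} a^k/k!
a^6/6! = 0.748994
Σ terms (k=0..6): 1.00000 + 2.85300 + 4.06980 + 3.87038 + 2.76055 + 1.57517 + 0.74899 = 16.877904
B = 0.748994/16.877904 = 0.044377

Final: 0.044377


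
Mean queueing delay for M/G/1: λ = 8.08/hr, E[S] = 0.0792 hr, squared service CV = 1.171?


ρ = λ·E[S] = 8.08·0.0792 = 0.6399
E[S²] = E[S]²(1+C_s²) = 0.0792²·(1+1.171) = 0.013618
Wq = λ·E[S²]/(2(1−ρ)) = 8.08·0.013618/(2·0.3601) = 0.15280 hr

Final: 0.15280 hr


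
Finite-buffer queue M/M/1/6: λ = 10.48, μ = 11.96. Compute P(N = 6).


ρ = λ/μ = 10.48/11.96 = 0.8763
P_K = (1−ρ)ρ^K/(1−ρ^(K+1)) = (0.1237·0.452669)/(1 − 0.396653)
= 0.056016/0.603347 = 0.092842

Final: 0.092842


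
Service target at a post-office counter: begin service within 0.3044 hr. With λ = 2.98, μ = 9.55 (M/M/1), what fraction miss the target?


ρ = 2.98/9.55 = 0.3120
P(Wq > t) = ρ·e^{−(μ−λ)t} = 0.3120·e^{−1.9999}
= 0.3120·0.135348 = 0.042234

Final: 0.042234


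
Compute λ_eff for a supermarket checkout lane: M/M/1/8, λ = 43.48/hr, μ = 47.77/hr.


ρ = 0.9102; P_K = (1−ρ)ρ^8/(1−ρ^9) = 0.074055
λ_eff = λ(1 − P_K) = 43.48·(1 − 0.074055) = 43.48·0.925945 = 40.2601 /hr

Final: 40.2601 /hr


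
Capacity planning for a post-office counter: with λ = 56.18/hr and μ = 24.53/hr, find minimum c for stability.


Stability requires cμ > λ ⇔ c > λ/μ.
λ/μ = 56.18/24.53 = 2.2903
Minimum integer c = ⌊2.2903⌋ + 1 = 3
Check: 3·24.53 = 73.59 > 56.18, while 2·24.53 = 49.06 ≤ 56.18

Final: 3 servers


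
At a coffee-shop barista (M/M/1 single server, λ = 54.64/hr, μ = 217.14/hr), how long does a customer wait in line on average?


ρ = 54.64/217.14 = 0.2516
Wq = ρ/(μ−λ) = 0.2516/(217.14 − 54.64) = 0.2516/162.50 = 0.001549 hr

Final: 0.001549 hr


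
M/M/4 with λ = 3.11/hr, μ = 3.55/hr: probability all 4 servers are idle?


a = λ/μ = 3.11/3.55 = 0.8761; ρ = a/c = 0.2190
Σ_{k=0}^{3} a^k/k! (terms k=0..3) = 1.00000 + 0.87606 + 0.38374 + 0.11206 = 2.37185
Tail: a^4/(4!(1−ρ)) = 0.58902/(24·0.7810) = 0.03142
P₀ = 1/(2.37185 + 0.03142) = 1/2.40328 = 0.416099

Final: 0.416099


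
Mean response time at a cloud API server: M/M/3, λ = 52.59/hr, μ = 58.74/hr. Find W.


a = 0.8953; ρ = 0.2984; P₀ = 0.405421
Lq = P₀·a^c·ρ/(c!(1−ρ)²) = 0.02940
Wq = Lq/λ = 0.02940/52.59 = 0.0005591 hr
W = Wq + 1/μ = 0.0005591 + 0.01702 = 0.01758 hr

Final: 0.01758 hr


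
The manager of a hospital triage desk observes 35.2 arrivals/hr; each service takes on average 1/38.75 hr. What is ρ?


ρ = λ/μ = 35.2/38.75 = 0.9084

Final: 0.9084


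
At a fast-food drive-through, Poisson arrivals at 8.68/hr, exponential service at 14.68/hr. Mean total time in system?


W = 1/(μ−λ) = 1/(14.68 − 8.68) = 1/6.00 = 0.1667 hr

Final: 0.1667 hr


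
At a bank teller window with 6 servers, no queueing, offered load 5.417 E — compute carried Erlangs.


B(6,5.417) = 0.222923 (Erlang-B)
Carried load = a(1 − B) = 5.417·(1 − 0.222923) = 5.417·0.777077 = 4.2094 E

Final: 4.2094 Erlangs


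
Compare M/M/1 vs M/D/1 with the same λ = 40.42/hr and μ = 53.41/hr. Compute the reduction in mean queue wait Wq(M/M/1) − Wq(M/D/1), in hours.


ρ = 40.42/53.41 = 0.7568
Wq(M/M/1) = ρ/(μ−λ) = 0.7568/12.99 = 0.05826 hr
Wq(M/D/1) = ρ/(2(μ−λ)) = 0.02913 hr
Savings = 0.05826 − 0.02913 = 0.02913 hr

Final: 0.02913 hr


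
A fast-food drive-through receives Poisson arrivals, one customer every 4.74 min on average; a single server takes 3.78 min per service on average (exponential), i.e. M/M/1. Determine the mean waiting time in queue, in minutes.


λ = 60/4.74 = 12.6582 /hr
μ = 60/3.78 = 15.8730 /hr
ρ = λ/μ = 12.6582/15.8730 = 0.7975
Wq = ρ/(μ−λ) = 0.7975/(15.8730−12.6582) = 0.24806 hr
In minutes: 0.24806·60 = 14.884 min

Final: 14.884 min


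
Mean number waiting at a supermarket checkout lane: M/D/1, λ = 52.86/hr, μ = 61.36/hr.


ρ = 52.86/61.36 = 0.8615
M/D/1: Lq = ρ²/(2(1−ρ)) = 0.7421/(2·0.1385) = 2.67868

Final: 2.67868


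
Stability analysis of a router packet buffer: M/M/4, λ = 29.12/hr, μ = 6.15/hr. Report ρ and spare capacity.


Total capacity cμ = 4·6.15 = 24.60/hr
ρ = λ/(cμ) = 29.12/24.60 = 1.1837
Stable ⇔ ρ < 1: NO
Spare capacity = cμ − λ = 24.60 − 29.12 = -4.52/hr

Final: ρ = 1.1837; unstable; margin = -4.52/hr


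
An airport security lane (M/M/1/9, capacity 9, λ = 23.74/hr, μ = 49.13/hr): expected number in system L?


ρ = 23.74/49.13 = 0.4832
L = ρ[1 − (K+1)ρ^K + Kρ^(K+1)] / [(1−ρ)(1−ρ^(K+1))]
Numerator: 0.4832·(1 − 10·0.001436 + 9·0.0006940) = 0.479286
Denominator: (0.5168)·(0.999306) = 0.516434
L = 0.479286/0.516434 = 0.9281

Final: 0.9281


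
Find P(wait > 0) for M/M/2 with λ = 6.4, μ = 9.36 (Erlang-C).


a = λ/μ = 0.6838; ρ = a/2 = 0.3419
P₀ = 0.490446 (from M/M/c formula)
C(c,a) = [a^c/(c!(1−ρ))]·P₀ = [0.46753/(2·0.6581)]·0.490446
= 0.35520·0.490446 = 0.174207

Final: 0.174207


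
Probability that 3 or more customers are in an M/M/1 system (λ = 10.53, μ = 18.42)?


ρ = 10.53/18.42 = 0.5717
P(N ≥ n) = ρ^n = 0.5717^3 = 0.186817

Final: 0.186817


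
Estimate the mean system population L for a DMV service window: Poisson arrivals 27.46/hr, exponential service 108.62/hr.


ρ = λ/μ = 27.46/108.62 = 0.2528
L = ρ/(1−ρ) = 0.2528/(1 − 0.2528) = 0.2528/0.7472 = 0.3383

Final: 0.3383


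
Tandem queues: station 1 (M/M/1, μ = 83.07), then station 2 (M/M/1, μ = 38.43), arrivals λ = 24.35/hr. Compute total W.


Each node sees arrival rate λ = 24.35/hr (tandem ⇒ throughput preserved).
W₁ = 1/(μ₁−λ) = 1/(83.07−24.35) = 0.01703 hr
W₂ = 1/(μ₂−λ) = 1/(38.43−24.35) = 0.07102 hr
W_total = W₁ + W₂ = 0.01703 + 0.07102 = 0.08805 hr

Final: 0.08805 hr


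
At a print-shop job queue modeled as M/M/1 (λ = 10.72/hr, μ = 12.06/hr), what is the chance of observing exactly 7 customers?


ρ = 10.72/12.06 = 0.8889
P_n = (1−ρ)·ρ^n = (1 − 0.8889)·0.8889^7 = 0.1111·0.438462 = 0.048718

Final: 0.048718


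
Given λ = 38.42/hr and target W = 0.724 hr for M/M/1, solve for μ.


W = 1/(μ−λ) ⇒ μ − λ = 1/W = 1/0.724 = 1.3812
μ = λ + 1/W = 38.42 + 1.3812 = 39.8012 per hr

Final: 39.8012 /hr


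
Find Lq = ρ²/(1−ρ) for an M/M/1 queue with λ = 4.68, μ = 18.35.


ρ = 4.68/18.35 = 0.2550
Lq = ρ²/(1−ρ) = 0.06505/0.7450 = 0.08731

Final: 0.08731


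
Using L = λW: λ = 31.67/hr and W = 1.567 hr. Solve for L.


L = λW = 31.67·1.567 = 49.6269

Final: 49.6269


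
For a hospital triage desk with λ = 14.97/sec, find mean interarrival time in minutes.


Mean interarrival time = 1/λ = 1/14.97 second = 0.06680 second
In minutes: 0.06680 × 0.0166667 = 0.001113 min

Final: 0.001113 min


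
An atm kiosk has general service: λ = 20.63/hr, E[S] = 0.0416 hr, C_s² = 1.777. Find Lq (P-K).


ρ = λ·E[S] = 20.63·0.0416 = 0.8582
Lq = ρ²(1+C_s²)/(2(1−ρ)) = 0.7365·(1+1.777)/(2·0.1418)
= 0.7365·2.7770/0.2836 = 7.21239

Final: 7.21239


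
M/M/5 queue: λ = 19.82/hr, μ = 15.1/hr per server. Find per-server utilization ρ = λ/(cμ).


ρ = λ/(cμ) = 19.82/(5·15.1) = 19.82/75.50 = 0.2625

Final: 0.2625


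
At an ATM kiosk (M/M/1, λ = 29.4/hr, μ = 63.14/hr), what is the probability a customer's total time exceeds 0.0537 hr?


W ~ Exponential(μ−λ) for M/M/1.
μ − λ = 63.14 − 29.4 = 33.7400
P(W > t) = e^{−(μ−λ)t} = e^{−1.8118} = 0.163354

Final: 0.163354


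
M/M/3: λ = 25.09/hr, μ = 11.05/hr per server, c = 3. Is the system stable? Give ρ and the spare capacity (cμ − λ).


Total capacity cμ = 3·11.05 = 33.15/hr
ρ = λ/(cμ) = 25.09/33.15 = 0.7569
Stable ⇔ ρ < 1: YES
Spare capacity = cμ − λ = 33.15 − 25.09 = 8.06/hr

Final: ρ = 0.7569; stable; margin = 8.06/hr


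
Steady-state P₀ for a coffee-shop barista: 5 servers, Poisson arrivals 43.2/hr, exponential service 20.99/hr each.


a = λ/μ = 43.2/20.99 = 2.0581; ρ = a/c = 0.4116
Σ_{k=0}^{4} a^k/k! (terms k=0..4) = 1.00000 + 2.05812 + 2.11793 + 1.45299 + 0.74761 = 7.37666
Tail: a^5/(5!(1−ρ)) = 36.92806/(120·0.5884) = 0.52302
P₀ = 1/(7.37666 + 0.52302) = 1/7.89968 = 0.126587

Final: 0.126587


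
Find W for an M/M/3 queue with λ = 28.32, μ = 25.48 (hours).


a = 1.1115; ρ = 0.3705; P₀ = 0.323347
Lq = P₀·a^c·ρ/(c!(1−ρ)²) = 0.06918
Wq = Lq/λ = 0.06918/28.32 = 0.002443 hr
W = Wq + 1/μ = 0.002443 + 0.03925 = 0.04169 hr

Final: 0.04169 hr


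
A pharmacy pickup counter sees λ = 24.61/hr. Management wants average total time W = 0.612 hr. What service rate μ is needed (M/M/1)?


W = 1/(μ−λ) ⇒ μ − λ = 1/W = 1/0.612 = 1.6340
μ = λ + 1/W = 24.61 + 1.6340 = 26.2440 per hr

Final: 26.2440 /hr


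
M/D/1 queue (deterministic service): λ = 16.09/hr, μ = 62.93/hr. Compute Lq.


ρ = 16.09/62.93 = 0.2557
M/D/1: Lq = ρ²/(2(1−ρ)) = 0.06537/(2·0.7443) = 0.04391

Final: 0.04391


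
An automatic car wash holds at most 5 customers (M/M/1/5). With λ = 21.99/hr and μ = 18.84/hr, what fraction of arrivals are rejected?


ρ = λ/μ = 21.99/18.84 = 1.1672
P_K = (1−ρ)ρ^K/(1−ρ^(K+1)) = (-0.1672·2.166315)/(1 − 2.528518)
= -0.362202/-1.528518 = 0.236963

Final: 0.236963


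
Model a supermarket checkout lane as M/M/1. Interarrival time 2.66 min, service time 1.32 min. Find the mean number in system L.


λ = 60/2.66 = 22.5564 /hr
μ = 60/1.32 = 45.4545 /hr
ρ = λ/μ = 22.5564/45.4545 = 0.4962
L = ρ/(1−ρ) = 0.4962/0.5038 = 0.9851

Final: 0.9851


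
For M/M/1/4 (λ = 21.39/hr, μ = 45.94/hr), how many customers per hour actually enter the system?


ρ = 0.4656; P_K = (1−ρ)ρ^4/(1−ρ^5) = 0.025677
λ_eff = λ(1 − P_K) = 21.39·(1 − 0.025677) = 21.39·0.974323 = 20.8408 /hr

Final: 20.8408 /hr


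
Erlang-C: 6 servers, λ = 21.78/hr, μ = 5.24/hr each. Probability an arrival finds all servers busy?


a = λ/μ = 4.1565; ρ = a/6 = 0.6927
P₀ = 0.013918 (from M/M/c formula)
C(c,a) = [a^c/(c!(1−ρ))]·P₀ = [5156.55353/(720·0.3073)]·0.013918
= 23.30947·0.013918 = 0.324432

Final: 0.324432


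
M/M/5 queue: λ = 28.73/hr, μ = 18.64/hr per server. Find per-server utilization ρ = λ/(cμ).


ρ = λ/(cμ) = 28.73/(5·18.64) = 28.73/93.20 = 0.3083

Final: 0.3083


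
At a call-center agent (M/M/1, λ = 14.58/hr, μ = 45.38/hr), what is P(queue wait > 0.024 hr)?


ρ = 14.58/45.38 = 0.3213
P(Wq > t) = ρ·e^{−(μ−λ)t} = 0.3213·e^{−0.7392}
= 0.3213·0.477496 = 0.153413

Final: 0.153413


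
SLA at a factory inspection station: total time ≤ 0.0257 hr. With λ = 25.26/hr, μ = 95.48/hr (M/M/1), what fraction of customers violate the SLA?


W ~ Exponential(μ−λ) for M/M/1.
μ − λ = 95.48 − 25.26 = 70.2200
P(W > t) = e^{−(μ−λ)t} = e^{−1.8047} = 0.164531

Final: 0.164531


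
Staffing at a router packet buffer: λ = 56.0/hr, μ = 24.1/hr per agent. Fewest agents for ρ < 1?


Stability requires cμ > λ ⇔ c > λ/μ.
λ/μ = 56.0/24.1 = 2.3237
Minimum integer c = ⌊2.3237⌋ + 1 = 3
Check: 3·24.1 = 72.30 > 56.0, while 2·24.1 = 48.20 ≤ 56.0

Final: 3 servers


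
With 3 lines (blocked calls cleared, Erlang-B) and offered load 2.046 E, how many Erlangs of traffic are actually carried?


B(3,2.046) = 0.217385 (Erlang-B)
Carried load = a(1 − B) = 2.046·(1 − 0.217385) = 2.046·0.782615 = 1.6012 E

Final: 1.6012 Erlangs


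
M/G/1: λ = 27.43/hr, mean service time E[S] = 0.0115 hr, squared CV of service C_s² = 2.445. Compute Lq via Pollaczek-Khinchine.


ρ = λ·E[S] = 27.43·0.0115 = 0.3154
Lq = ρ²(1+C_s²)/(2(1−ρ)) = 0.09951·(1+2.445)/(2·0.6846)
= 0.09951·3.4450/1.3691 = 0.25038

Final: 0.25038


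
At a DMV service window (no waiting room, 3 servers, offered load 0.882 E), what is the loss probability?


B(c,a) = (a^c/c!) / Σ_{k=0}^{c} a^k/k!
a^3/3! = 0.114355
Σ terms (k=0..3): 1.00000 + 0.88200 + 0.38896 + 0.11435 = 2.385317
B = 0.114355/2.385317 = 0.047941

Final: 0.047941


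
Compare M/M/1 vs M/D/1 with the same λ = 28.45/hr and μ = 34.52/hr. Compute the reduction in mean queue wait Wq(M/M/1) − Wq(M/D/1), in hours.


ρ = 28.45/34.52 = 0.8242
Wq(M/M/1) = ρ/(μ−λ) = 0.8242/6.07 = 0.13578 hr
Wq(M/D/1) = ρ/(2(μ−λ)) = 0.06789 hr
Savings = 0.13578 − 0.06789 = 0.06789 hr

Final: 0.06789 hr


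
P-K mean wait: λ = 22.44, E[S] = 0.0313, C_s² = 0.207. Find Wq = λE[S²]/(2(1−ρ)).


ρ = λ·E[S] = 22.44·0.0313 = 0.7024
E[S²] = E[S]²(1+C_s²) = 0.0313²·(1+0.207) = 0.001182
Wq = λ·E[S²]/(2(1−ρ)) = 22.44·0.001182/(2·0.2976) = 0.04458 hr

Final: 0.04458 hr


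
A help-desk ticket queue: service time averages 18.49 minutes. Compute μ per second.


μ = 1/(service time) in consistent units.
1 second = 0.0166667 min, so μ = 0.0166667/18.49 = 0.0009014 per second

Final: 0.0009014 /sec


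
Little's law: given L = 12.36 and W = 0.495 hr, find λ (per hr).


λ = L/W = 12.36/0.495 = 24.9697 /hr

Final: 24.9697 /hr


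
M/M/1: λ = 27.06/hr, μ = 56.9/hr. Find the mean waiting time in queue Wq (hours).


ρ = 27.06/56.9 = 0.4756
Wq = ρ/(μ−λ) = 0.4756/(56.9 − 27.06) = 0.4756/29.84 = 0.01594 hr

Final: 0.01594 hr


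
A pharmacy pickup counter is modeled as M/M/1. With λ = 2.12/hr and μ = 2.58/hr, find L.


ρ = λ/μ = 2.12/2.58 = 0.8217
L = ρ/(1−ρ) = 0.8217/(1 − 0.8217) = 0.8217/0.1783 = 4.6087

Final: 4.6087


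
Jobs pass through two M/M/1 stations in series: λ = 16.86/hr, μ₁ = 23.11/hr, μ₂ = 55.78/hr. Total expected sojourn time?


Each node sees arrival rate λ = 16.86/hr (tandem ⇒ throughput preserved).
W₁ = 1/(μ₁−λ) = 1/(23.11−16.86) = 0.16000 hr
W₂ = 1/(μ₂−λ) = 1/(55.78−16.86) = 0.02569 hr
W_total = W₁ + W₂ = 0.16000 + 0.02569 = 0.18569 hr

Final: 0.18569 hr


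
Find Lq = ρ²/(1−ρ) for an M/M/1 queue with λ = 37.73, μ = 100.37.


ρ = 37.73/100.37 = 0.3759
Lq = ρ²/(1−ρ) = 0.1413/0.6241 = 0.2264

Final: 0.2264


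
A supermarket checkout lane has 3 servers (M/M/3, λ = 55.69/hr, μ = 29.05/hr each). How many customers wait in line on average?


a = λ/μ = 1.9170; ρ = a/3 = 0.6390
P₀ = 0.124886
Lq = P₀·a^c·ρ / (c!·(1−ρ)²) = 0.124886·7.04520·0.6390/(6·0.13031)
= 0.71909

Final: 0.71909


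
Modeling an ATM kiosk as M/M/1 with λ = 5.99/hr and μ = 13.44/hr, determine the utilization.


ρ = λ/μ = 5.99/13.44 = 0.4457

Final: 0.4457


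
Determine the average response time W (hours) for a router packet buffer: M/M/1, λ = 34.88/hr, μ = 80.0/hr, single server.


W = 1/(μ−λ) = 1/(80.0 − 34.88) = 1/45.12 = 0.02216 hr

Final: 0.02216 hr


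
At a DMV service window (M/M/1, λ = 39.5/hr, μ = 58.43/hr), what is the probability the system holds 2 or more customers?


ρ = 39.5/58.43 = 0.6760
P(N ≥ n) = ρ^n = 0.6760^2 = 0.457007

Final: 0.457007


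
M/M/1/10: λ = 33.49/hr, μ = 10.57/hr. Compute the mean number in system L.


ρ = 33.49/10.57 = 3.1684
L = ρ[1 − (K+1)ρ^K + Kρ^(K+1)] / [(1−ρ)(1−ρ^(K+1))]
Numerator: 3.1684·(1 − 11·101953.373911 + 10·323029.185647) = 6681542.511641
Denominator: (-2.1684)·(-323028.185647) = 700454.684488
L = 6681542.511641/700454.684488 = 9.5389

Final: 9.5389


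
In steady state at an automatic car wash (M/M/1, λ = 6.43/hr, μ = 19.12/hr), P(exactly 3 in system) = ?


ρ = 6.43/19.12 = 0.3363
P_n = (1−ρ)·ρ^n = (1 − 0.3363)·0.3363^3 = 0.6637·0.038034 = 0.025243

Final: 0.025243


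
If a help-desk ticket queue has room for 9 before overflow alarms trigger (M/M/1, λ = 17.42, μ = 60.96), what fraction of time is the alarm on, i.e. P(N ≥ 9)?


ρ = 17.42/60.96 = 0.2858
P(N ≥ n) = ρ^n = 0.2858^9 = 0.00001271

Final: 0.00001271


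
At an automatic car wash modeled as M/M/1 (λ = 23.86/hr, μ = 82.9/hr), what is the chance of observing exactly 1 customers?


ρ = 23.86/82.9 = 0.2878
P_n = (1−ρ)·ρ^n = (1 − 0.2878)·0.2878^1 = 0.7122·0.287817 = 0.204978

Final: 0.204978


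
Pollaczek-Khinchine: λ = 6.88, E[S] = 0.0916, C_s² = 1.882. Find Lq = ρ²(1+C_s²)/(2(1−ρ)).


ρ = λ·E[S] = 6.88·0.0916 = 0.6302
Lq = ρ²(1+C_s²)/(2(1−ρ)) = 0.3972·(1+1.882)/(2·0.3698)
= 0.3972·2.8820/0.7396 = 1.54766

Final: 1.54766


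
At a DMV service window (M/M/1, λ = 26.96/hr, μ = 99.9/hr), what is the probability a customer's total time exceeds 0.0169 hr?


W ~ Exponential(μ−λ) for M/M/1.
μ − λ = 99.9 − 26.96 = 72.9400
P(W > t) = e^{−(μ−λ)t} = e^{−1.2327} = 0.291509

Final: 0.291509


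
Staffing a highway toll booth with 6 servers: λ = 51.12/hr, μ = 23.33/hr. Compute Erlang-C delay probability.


a = λ/μ = 2.1912; ρ = a/6 = 0.3652
P₀ = 0.111499 (from M/M/c formula)
C(c,a) = [a^c/(c!(1−ρ))]·P₀ = [110.67681/(720·0.6348)]·0.111499
= 0.24215·0.111499 = 0.026999

Final: 0.026999


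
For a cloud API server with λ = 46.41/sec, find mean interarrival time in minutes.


Mean interarrival time = 1/λ = 1/46.41 second = 0.02155 second
In minutes: 0.02155 × 0.0166667 = 0.0003591 min

Final: 0.0003591 min


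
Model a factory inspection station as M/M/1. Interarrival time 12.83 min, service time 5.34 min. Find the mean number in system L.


λ = 60/12.83 = 4.6765 /hr
μ = 60/5.34 = 11.2360 /hr
ρ = λ/μ = 4.6765/11.2360 = 0.4162
L = ρ/(1−ρ) = 0.4162/0.5838 = 0.7130

Final: 0.7130


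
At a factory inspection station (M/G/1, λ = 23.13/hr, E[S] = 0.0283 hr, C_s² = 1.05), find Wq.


ρ = λ·E[S] = 23.13·0.0283 = 0.6546
E[S²] = E[S]²(1+C_s²) = 0.0283²·(1+1.05) = 0.001642
Wq = λ·E[S²]/(2(1−ρ)) = 23.13·0.001642/(2·0.3454) = 0.05497 hr

Final: 0.05497 hr


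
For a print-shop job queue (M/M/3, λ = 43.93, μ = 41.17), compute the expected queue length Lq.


a = λ/μ = 1.0670; ρ = a/3 = 0.3557
P₀ = 0.338916
Lq = P₀·a^c·ρ / (c!·(1−ρ)²) = 0.338916·1.21490·0.3557/(6·0.41515)
= 0.05879

Final: 0.05879


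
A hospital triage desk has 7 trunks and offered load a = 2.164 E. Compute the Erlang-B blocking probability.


B(c,a) = (a^c/c!) / Σ_{k=0}^{c} a^k/k!
a^7/7! = 0.044093
Σ terms (k=0..7): 1.00000 + 2.16400 + 2.34145 + 1.68896 + 0.91373 + 0.39546 + 0.14263 + 0.04409 = 8.690328
B = 0.044093/8.690328 = 0.005074

Final: 0.005074


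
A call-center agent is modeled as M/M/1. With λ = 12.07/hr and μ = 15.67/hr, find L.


ρ = λ/μ = 12.07/15.67 = 0.7703
L = ρ/(1−ρ) = 0.7703/(1 − 0.7703) = 0.7703/0.2297 = 3.3528

Final: 3.3528


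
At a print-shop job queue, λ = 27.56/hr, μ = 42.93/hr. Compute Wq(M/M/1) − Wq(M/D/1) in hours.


ρ = 27.56/42.93 = 0.6420
Wq(M/M/1) = ρ/(μ−λ) = 0.6420/15.37 = 0.04177 hr
Wq(M/D/1) = ρ/(2(μ−λ)) = 0.02088 hr
Savings = 0.04177 − 0.02088 = 0.02088 hr

Final: 0.02088 hr


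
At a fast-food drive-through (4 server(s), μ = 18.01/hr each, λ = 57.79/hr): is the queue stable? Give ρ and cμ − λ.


Total capacity cμ = 4·18.01 = 72.04/hr
ρ = λ/(cμ) = 57.79/72.04 = 0.8022
Stable ⇔ ρ < 1: YES
Spare capacity = cμ − λ = 72.04 − 57.79 = 14.25/hr

Final: ρ = 0.8022; stable; margin = 14.25/hr


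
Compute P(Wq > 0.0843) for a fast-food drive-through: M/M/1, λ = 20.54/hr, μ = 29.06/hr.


ρ = 20.54/29.06 = 0.7068
P(Wq > t) = ρ·e^{−(μ−λ)t} = 0.7068·e^{−0.7182}
= 0.7068·0.487612 = 0.344650

Final: 0.344650


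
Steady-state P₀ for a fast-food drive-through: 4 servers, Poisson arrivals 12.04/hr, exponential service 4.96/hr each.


a = λ/μ = 12.04/4.96 = 2.4274; ρ = a/c = 0.6069
Σ_{k=0}^{3} a^k/k! (terms k=0..3) = 1.00000 + 2.42742 + 2.94618 + 2.38387 = 8.75748
Tail: a^4/(4!(1−ρ)) = 34.71996/(24·0.3931) = 3.67972
P₀ = 1/(8.75748 + 3.67972) = 1/12.43720 = 0.080404

Final: 0.080404


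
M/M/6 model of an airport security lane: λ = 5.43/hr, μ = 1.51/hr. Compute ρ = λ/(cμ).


ρ = λ/(cμ) = 5.43/(6·1.51) = 5.43/9.06 = 0.5993

Final: 0.5993


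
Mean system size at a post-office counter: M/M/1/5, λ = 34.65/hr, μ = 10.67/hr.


ρ = 34.65/10.67 = 3.2474
L = ρ[1 − (K+1)ρ^K + Kρ^(K+1)] / [(1−ρ)(1−ρ^(K+1))]
Numerator: 3.2474·(1 − 6·361.155387 + 5·1172.824196) = 12009.581718
Denominator: (-2.2474)·(-1171.824196) = 2633.584276
L = 12009.581718/2633.584276 = 4.5602

Final: 4.5602


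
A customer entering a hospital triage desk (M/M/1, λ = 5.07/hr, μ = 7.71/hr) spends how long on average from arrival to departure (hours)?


W = 1/(μ−λ) = 1/(7.71 − 5.07) = 1/2.64 = 0.3788 hr

Final: 0.3788 hr


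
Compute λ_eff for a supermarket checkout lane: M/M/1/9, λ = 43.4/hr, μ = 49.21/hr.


ρ = 0.8819; P_K = (1−ρ)ρ^9/(1−ρ^10) = 0.053279
λ_eff = λ(1 − P_K) = 43.4·(1 − 0.053279) = 43.4·0.946721 = 41.0877 /hr

Final: 41.0877 /hr


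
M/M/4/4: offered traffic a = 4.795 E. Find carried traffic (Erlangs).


B(4,4.795) = 0.381794 (Erlang-B)
Carried load = a(1 − B) = 4.795·(1 − 0.381794) = 4.795·0.618206 = 2.9643 E

Final: 2.9643 Erlangs


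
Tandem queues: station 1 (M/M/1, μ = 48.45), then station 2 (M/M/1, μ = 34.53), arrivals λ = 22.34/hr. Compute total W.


Each node sees arrival rate λ = 22.34/hr (tandem ⇒ throughput preserved).
W₁ = 1/(μ₁−λ) = 1/(48.45−22.34) = 0.03830 hr
W₂ = 1/(μ₂−λ) = 1/(34.53−22.34) = 0.08203 hr
W_total = W₁ + W₂ = 0.03830 + 0.08203 = 0.12033 hr

Final: 0.12033 hr


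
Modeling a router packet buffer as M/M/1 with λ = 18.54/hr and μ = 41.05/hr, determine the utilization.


ρ = λ/μ = 18.54/41.05 = 0.4516

Final: 0.4516


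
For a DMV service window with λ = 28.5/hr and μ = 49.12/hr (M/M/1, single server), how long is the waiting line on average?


ρ = 28.5/49.12 = 0.5802
Lq = ρ²/(1−ρ) = 0.3366/0.4198 = 0.8019

Final: 0.8019


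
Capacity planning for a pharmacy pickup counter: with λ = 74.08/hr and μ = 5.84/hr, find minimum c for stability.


Stability requires cμ > λ ⇔ c > λ/μ.
λ/μ = 74.08/5.84 = 12.6849
Minimum integer c = ⌊12.6849⌋ + 1 = 13
Check: 13·5.84 = 75.92 > 74.08, while 12·5.84 = 70.08 ≤ 74.08

Final: 13 servers


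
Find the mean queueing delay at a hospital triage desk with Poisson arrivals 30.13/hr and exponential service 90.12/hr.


ρ = 30.13/90.12 = 0.3343
Wq = ρ/(μ−λ) = 0.3343/(90.12 − 30.13) = 0.3343/59.99 = 0.005573 hr

Final: 0.005573 hr


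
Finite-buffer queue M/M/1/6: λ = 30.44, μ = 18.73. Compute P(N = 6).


ρ = λ/μ = 30.44/18.73 = 1.6252
P_K = (1−ρ)ρ^K/(1−ρ^(K+1)) = (-0.6252·18.426431)/(1 − 29.946640)
= -11.520209/-28.946640 = 0.397981

Final: 0.397981


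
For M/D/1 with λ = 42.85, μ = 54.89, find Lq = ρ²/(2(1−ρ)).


ρ = 42.85/54.89 = 0.7807
M/D/1: Lq = ρ²/(2(1−ρ)) = 0.6094/(2·0.2193) = 1.38916

Final: 1.38916


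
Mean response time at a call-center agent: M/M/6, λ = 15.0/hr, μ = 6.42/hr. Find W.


a = 2.3364; ρ = 0.3894; P₀ = 0.096305
Lq = P₀·a^c·ρ/(c!(1−ρ)²) = 0.02273
Wq = Lq/λ = 0.02273/15.0 = 0.001515 hr
W = Wq + 1/μ = 0.001515 + 0.15576 = 0.15728 hr

Final: 0.15728 hr


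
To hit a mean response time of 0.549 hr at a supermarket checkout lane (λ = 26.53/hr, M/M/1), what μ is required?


W = 1/(μ−λ) ⇒ μ − λ = 1/W = 1/0.549 = 1.8215
μ = λ + 1/W = 26.53 + 1.8215 = 28.3515 per hr

Final: 28.3515 /hr


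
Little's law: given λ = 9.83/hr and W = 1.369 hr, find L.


L = λW = 9.83·1.369 = 13.4573

Final: 13.4573


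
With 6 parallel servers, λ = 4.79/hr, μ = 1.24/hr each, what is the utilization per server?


ρ = λ/(cμ) = 4.79/(6·1.24) = 4.79/7.44 = 0.6438

Final: 0.6438


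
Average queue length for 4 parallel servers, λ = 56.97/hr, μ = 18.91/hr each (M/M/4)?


a = λ/μ = 3.0127; ρ = a/4 = 0.7532
P₀ = 0.037017
Lq = P₀·a^c·ρ / (c!·(1−ρ)²) = 0.037017·82.37943·0.7532/(24·0.06092)
= 1.57079

Final: 1.57079


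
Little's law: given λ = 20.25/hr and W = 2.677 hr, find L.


L = λW = 20.25·2.677 = 54.2093

Final: 54.2093


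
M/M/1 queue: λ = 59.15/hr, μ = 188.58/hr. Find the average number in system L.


ρ = λ/μ = 59.15/188.58 = 0.3137
L = ρ/(1−ρ) = 0.3137/(1 − 0.3137) = 0.3137/0.6863 = 0.4570

Final: 0.4570


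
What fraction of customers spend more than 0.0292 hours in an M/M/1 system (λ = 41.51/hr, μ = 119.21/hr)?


W ~ Exponential(μ−λ) for M/M/1.
μ − λ = 119.21 − 41.51 = 77.7000
P(W > t) = e^{−(μ−λ)t} = e^{−2.2688} = 0.103432

Final: 0.103432


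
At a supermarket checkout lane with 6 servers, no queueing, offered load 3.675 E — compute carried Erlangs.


B(6,3.675) = 0.094235 (Erlang-B)
Carried load = a(1 − B) = 3.675·(1 − 0.094235) = 3.675·0.905765 = 3.3287 E

Final: 3.3287 Erlangs


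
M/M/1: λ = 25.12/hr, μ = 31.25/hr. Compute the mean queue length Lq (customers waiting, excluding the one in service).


ρ = 25.12/31.25 = 0.8038
Lq = ρ²/(1−ρ) = 0.6462/0.1962 = 3.2940

Final: 3.2940


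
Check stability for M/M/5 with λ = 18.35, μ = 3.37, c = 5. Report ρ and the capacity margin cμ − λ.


Total capacity cμ = 5·3.37 = 16.85/hr
ρ = λ/(cμ) = 18.35/16.85 = 1.0890
Stable ⇔ ρ < 1: NO
Spare capacity = cμ − λ = 16.85 − 18.35 = -1.50/hr

Final: ρ = 1.0890; unstable; margin = -1.50/hr


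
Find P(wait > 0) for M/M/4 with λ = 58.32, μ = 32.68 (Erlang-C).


a = λ/μ = 1.7846; ρ = a/4 = 0.4461
P₀ = 0.164280 (from M/M/c formula)
C(c,a) = [a^c/(c!(1−ρ))]·P₀ = [10.14243/(24·0.5539)]·0.164280
= 0.76302·0.164280 = 0.125348

Final: 0.125348


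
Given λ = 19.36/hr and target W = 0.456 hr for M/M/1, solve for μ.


W = 1/(μ−λ) ⇒ μ − λ = 1/W = 1/0.456 = 2.1930
μ = λ + 1/W = 19.36 + 2.1930 = 21.5530 per hr

Final: 21.5530 /hr


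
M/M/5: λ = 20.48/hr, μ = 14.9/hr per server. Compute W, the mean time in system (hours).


a = 1.3745; ρ = 0.2749; P₀ = 0.252716
Lq = P₀·a^c·ρ/(c!(1−ρ)²) = 0.005402
Wq = Lq/λ = 0.005402/20.48 = 0.0002638 hr
W = Wq + 1/μ = 0.0002638 + 0.06711 = 0.06738 hr

Final: 0.06738 hr


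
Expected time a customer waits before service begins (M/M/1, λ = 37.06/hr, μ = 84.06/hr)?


ρ = 37.06/84.06 = 0.4409
Wq = ρ/(μ−λ) = 0.4409/(84.06 − 37.06) = 0.4409/47.00 = 0.009380 hr

Final: 0.009380 hr


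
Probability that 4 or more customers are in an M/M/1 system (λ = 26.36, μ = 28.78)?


ρ = 26.36/28.78 = 0.9159
P(N ≥ n) = ρ^n = 0.9159^4 = 0.703750

Final: 0.703750


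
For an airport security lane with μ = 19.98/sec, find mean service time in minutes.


Mean service time = 1/μ = 1/19.98 second = 0.05005 second
In minutes: 0.05005 × 0.0166667 = 0.0008342 min

Final: 0.0008342 min


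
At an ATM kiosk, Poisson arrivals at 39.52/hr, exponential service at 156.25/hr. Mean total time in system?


W = 1/(μ−λ) = 1/(156.25 − 39.52) = 1/116.73 = 0.008567 hr

Final: 0.008567 hr


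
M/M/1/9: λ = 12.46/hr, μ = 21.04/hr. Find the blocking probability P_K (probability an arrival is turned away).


ρ = λ/μ = 12.46/21.04 = 0.5922
P_K = (1−ρ)ρ^K/(1−ρ^(K+1)) = (0.4078·0.008959)/(1 − 0.005305)
= 0.003653/0.994695 = 0.003673

Final: 0.003673


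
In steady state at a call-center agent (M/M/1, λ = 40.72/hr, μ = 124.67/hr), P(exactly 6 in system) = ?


ρ = 40.72/124.67 = 0.3266
P_n = (1−ρ)·ρ^n = (1 − 0.3266)·0.3266^6 = 0.6734·0.001214 = 0.0008176

Final: 0.0008176


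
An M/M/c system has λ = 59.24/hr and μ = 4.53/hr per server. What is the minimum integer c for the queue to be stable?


Stability requires cμ > λ ⇔ c > λ/μ.
λ/μ = 59.24/4.53 = 13.0773
Minimum integer c = ⌊13.0773⌋ + 1 = 14
Check: 14·4.53 = 63.42 > 59.24, while 13·4.53 = 58.89 ≤ 59.24

Final: 14 servers


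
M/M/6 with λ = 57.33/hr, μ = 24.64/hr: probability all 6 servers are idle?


a = λ/μ = 57.33/24.64 = 2.3267; ρ = a/c = 0.3878
Σ_{k=0}^{5} a^k/k! (terms k=0..5) = 1.00000 + 2.32670 + 2.70678 + 2.09929 + 1.22111 + 0.56823 = 9.92211
Tail: a^6/(6!(1−ρ)) = 158.65269/(720·0.6122) = 0.35992
P₀ = 1/(9.92211 + 0.35992) = 1/10.28203 = 0.097257

Final: 0.097257


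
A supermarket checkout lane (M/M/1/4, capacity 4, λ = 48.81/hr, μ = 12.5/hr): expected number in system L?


ρ = 48.81/12.5 = 3.9048
L = ρ[1 − (K+1)ρ^K + Kρ^(K+1)] / [(1−ρ)(1−ρ^(K+1))]
Numerator: 3.9048·(1 − 5·232.485129 + 4·907.807932) = 9644.098795
Denominator: (-2.9048)·(-906.807932) = 2634.095682
L = 9644.098795/2634.095682 = 3.6613

Final: 3.6613


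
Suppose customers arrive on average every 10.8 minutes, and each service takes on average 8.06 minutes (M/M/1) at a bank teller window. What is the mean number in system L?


λ = 60/10.8 = 5.5556 /hr
μ = 60/8.06 = 7.4442 /hr
ρ = λ/μ = 5.5556/7.4442 = 0.7463
L = ρ/(1−ρ) = 0.7463/0.2537 = 2.9416

Final: 2.9416


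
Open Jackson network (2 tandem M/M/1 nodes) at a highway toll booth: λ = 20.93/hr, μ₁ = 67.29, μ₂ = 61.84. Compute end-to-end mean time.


Each node sees arrival rate λ = 20.93/hr (tandem ⇒ throughput preserved).
W₁ = 1/(μ₁−λ) = 1/(67.29−20.93) = 0.02157 hr
W₂ = 1/(μ₂−λ) = 1/(61.84−20.93) = 0.02444 hr
W_total = W₁ + W₂ = 0.02157 + 0.02444 = 0.04601 hr

Final: 0.04601 hr


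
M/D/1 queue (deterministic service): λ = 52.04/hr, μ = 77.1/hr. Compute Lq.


ρ = 52.04/77.1 = 0.6750
M/D/1: Lq = ρ²/(2(1−ρ)) = 0.4556/(2·0.3250) = 0.70082

Final: 0.70082


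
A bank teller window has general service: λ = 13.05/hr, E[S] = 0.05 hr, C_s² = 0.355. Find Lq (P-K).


ρ = λ·E[S] = 13.05·0.05 = 0.6525
Lq = ρ²(1+C_s²)/(2(1−ρ)) = 0.4258·(1+0.355)/(2·0.3475)
= 0.4258·1.3550/0.6950 = 0.83007

Final: 0.83007


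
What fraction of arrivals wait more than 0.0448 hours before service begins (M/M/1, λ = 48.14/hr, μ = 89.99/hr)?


ρ = 48.14/89.99 = 0.5349
P(Wq > t) = ρ·e^{−(μ−λ)t} = 0.5349·e^{−1.8749}
= 0.5349·0.153373 = 0.082047

Final: 0.082047


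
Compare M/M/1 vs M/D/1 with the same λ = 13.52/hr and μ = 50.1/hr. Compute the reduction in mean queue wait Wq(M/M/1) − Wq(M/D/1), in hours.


ρ = 13.52/50.1 = 0.2699
Wq(M/M/1) = ρ/(μ−λ) = 0.2699/36.58 = 0.007377 hr
Wq(M/D/1) = ρ/(2(μ−λ)) = 0.003689 hr
Savings = 0.007377 − 0.003689 = 0.003689 hr

Final: 0.003689 hr


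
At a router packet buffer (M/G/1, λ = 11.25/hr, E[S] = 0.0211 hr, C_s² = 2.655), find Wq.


ρ = λ·E[S] = 11.25·0.0211 = 0.2374
E[S²] = E[S]²(1+C_s²) = 0.0211²·(1+2.655) = 0.001627
Wq = λ·E[S²]/(2(1−ρ)) = 11.25·0.001627/(2·0.7626) = 0.01200 hr

Final: 0.01200 hr


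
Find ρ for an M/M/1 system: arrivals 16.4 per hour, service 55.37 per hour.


ρ = λ/μ = 16.4/55.37 = 0.2962

Final: 0.2962


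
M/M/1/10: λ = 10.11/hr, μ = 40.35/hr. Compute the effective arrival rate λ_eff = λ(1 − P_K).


ρ = 0.2506; P_K = (1−ρ)ρ^10/(1−ρ^11) = 0.0000007308
λ_eff = λ(1 − P_K) = 10.11·(1 − 0.0000007308) = 10.11·0.999999 = 10.1100 /hr

Final: 10.1100 /hr


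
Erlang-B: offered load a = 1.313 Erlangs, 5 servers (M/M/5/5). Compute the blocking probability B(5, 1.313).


B(c,a) = (a^c/c!) / Σ_{k=0}^{c} a^k/k!
a^5/5! = 0.032519
Σ terms (k=0..5): 1.00000 + 1.31300 + 0.86198 + 0.37726 + 0.12384 + 0.03252 = 3.708602
B = 0.032519/3.708602 = 0.008769

Final: 0.008769


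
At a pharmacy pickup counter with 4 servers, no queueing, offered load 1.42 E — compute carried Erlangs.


B(4,1.42) = 0.041575 (Erlang-B)
Carried load = a(1 − B) = 1.42·(1 − 0.041575) = 1.42·0.958425 = 1.3610 E

Final: 1.3610 Erlangs


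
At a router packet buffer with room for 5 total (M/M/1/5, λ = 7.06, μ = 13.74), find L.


ρ = 7.06/13.74 = 0.5138
L = ρ[1 − (K+1)ρ^K + Kρ^(K+1)] / [(1−ρ)(1−ρ^(K+1))]
Numerator: 0.5138·(1 − 6·0.035817 + 5·0.018404) = 0.450687
Denominator: (0.4862)·(0.981596) = 0.477224
L = 0.450687/0.477224 = 0.9444

Final: 0.9444


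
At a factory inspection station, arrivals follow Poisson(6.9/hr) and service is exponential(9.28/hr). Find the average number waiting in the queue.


ρ = 6.9/9.28 = 0.7435
Lq = ρ²/(1−ρ) = 0.5528/0.2565 = 2.1556

Final: 2.1556


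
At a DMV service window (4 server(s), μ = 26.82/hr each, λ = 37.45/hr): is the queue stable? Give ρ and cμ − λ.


Total capacity cμ = 4·26.82 = 107.28/hr
ρ = λ/(cμ) = 37.45/107.28 = 0.3491
Stable ⇔ ρ < 1: YES
Spare capacity = cμ − λ = 107.28 − 37.45 = 69.83/hr

Final: ρ = 0.3491; stable; margin = 69.83/hr


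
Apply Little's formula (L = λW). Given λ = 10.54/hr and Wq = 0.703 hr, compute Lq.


Lq = λWq = 10.54·0.703 = 7.4096

Final: 7.4096


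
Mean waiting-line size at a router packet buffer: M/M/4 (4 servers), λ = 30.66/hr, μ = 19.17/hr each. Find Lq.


a = λ/μ = 1.5994; ρ = a/4 = 0.3998
P₀ = 0.199421
Lq = P₀·a^c·ρ / (c!·(1−ρ)²) = 0.199421·6.54335·0.3998/(24·0.36019)
= 0.06036

Final: 0.06036


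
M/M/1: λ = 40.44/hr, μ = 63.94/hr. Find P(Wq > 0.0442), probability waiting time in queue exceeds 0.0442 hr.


ρ = 40.44/63.94 = 0.6325
P(Wq > t) = ρ·e^{−(μ−λ)t} = 0.6325·e^{−1.0387}
= 0.6325·0.353914 = 0.223840

Final: 0.223840


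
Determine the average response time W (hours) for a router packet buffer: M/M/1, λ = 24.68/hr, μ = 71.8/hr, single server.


W = 1/(μ−λ) = 1/(71.8 − 24.68) = 1/47.12 = 0.02122 hr

Final: 0.02122 hr


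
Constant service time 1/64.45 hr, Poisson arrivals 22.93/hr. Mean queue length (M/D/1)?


ρ = 22.93/64.45 = 0.3558
M/D/1: Lq = ρ²/(2(1−ρ)) = 0.1266/(2·0.6442) = 0.09824

Final: 0.09824


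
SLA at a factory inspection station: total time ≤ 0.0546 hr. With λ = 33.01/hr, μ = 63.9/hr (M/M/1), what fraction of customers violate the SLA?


W ~ Exponential(μ−λ) for M/M/1.
μ − λ = 63.9 − 33.01 = 30.8900
P(W > t) = e^{−(μ−λ)t} = e^{−1.6866} = 0.185149

Final: 0.185149


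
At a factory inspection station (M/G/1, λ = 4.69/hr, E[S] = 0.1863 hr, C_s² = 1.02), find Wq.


ρ = λ·E[S] = 4.69·0.1863 = 0.8737
E[S²] = E[S]²(1+C_s²) = 0.1863²·(1+1.02) = 0.070110
Wq = λ·E[S²]/(2(1−ρ)) = 4.69·0.070110/(2·0.1263) = 1.30220 hr

Final: 1.30220 hr


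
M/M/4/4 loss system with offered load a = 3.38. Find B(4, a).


B(c,a) = (a^c/c!) / Σ_{k=0}^{c} a^k/k!
a^4/4! = 5.438205
Σ terms (k=0..4): 1.00000 + 3.38000 + 5.71220 + 6.43575 + 5.43820 = 21.966150
B = 5.438205/21.966150 = 0.247572

Final: 0.247572


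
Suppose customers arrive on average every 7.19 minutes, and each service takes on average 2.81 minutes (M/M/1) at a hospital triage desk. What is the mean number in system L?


λ = 60/7.19 = 8.3449 /hr
μ = 60/2.81 = 21.3523 /hr
ρ = λ/μ = 8.3449/21.3523 = 0.3908
L = ρ/(1−ρ) = 0.3908/0.6092 = 0.6416

Final: 0.6416


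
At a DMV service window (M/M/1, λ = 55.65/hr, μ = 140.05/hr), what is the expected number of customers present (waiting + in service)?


ρ = λ/μ = 55.65/140.05 = 0.3974
L = ρ/(1−ρ) = 0.3974/(1 − 0.3974) = 0.3974/0.6026 = 0.6594

Final: 0.6594


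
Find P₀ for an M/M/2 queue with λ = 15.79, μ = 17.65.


a = λ/μ = 15.79/17.65 = 0.8946; ρ = a/c = 0.4473
Σ_{k=0}^{1} a^k/k! (terms k=0..1) = 1.00000 + 0.89462 = 1.89462
Tail: a^2/(2!(1−ρ)) = 0.80034/(2·0.5527) = 0.72404
P₀ = 1/(1.89462 + 0.72404) = 1/2.61866 = 0.381875

Final: 0.381875


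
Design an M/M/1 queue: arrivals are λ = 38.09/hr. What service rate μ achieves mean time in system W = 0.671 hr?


W = 1/(μ−λ) ⇒ μ − λ = 1/W = 1/0.671 = 1.4903
μ = λ + 1/W = 38.09 + 1.4903 = 39.5803 per hr

Final: 39.5803 /hr


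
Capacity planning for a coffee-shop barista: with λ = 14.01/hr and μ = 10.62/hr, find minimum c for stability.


Stability requires cμ > λ ⇔ c > λ/μ.
λ/μ = 14.01/10.62 = 1.3192
Minimum integer c = ⌊1.3192⌋ + 1 = 2
Check: 2·10.62 = 21.24 > 14.01, while 1·10.62 = 10.62 ≤ 14.01

Final: 2 servers


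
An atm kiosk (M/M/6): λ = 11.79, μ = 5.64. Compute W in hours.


a = 2.0904; ρ = 0.3484; P₀ = 0.123395
Lq = P₀·a^c·ρ/(c!(1−ρ)²) = 0.01174
Wq = Lq/λ = 0.01174/11.79 = 0.0009954 hr
W = Wq + 1/μ = 0.0009954 + 0.17730 = 0.17830 hr

Final: 0.17830 hr


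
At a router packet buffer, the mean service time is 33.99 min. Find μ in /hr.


μ = 1/(service time) in consistent units.
1 hour = 60 min, so μ = 60/33.99 = 1.7652 per hour

Final: 1.7652 /hr


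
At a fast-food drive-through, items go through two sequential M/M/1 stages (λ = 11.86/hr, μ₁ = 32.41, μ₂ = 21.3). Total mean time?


Each node sees arrival rate λ = 11.86/hr (tandem ⇒ throughput preserved).
W₁ = 1/(μ₁−λ) = 1/(32.41−11.86) = 0.04866 hr
W₂ = 1/(μ₂−λ) = 1/(21.3−11.86) = 0.10593 hr
W_total = W₁ + W₂ = 0.04866 + 0.10593 = 0.15459 hr

Final: 0.15459 hr


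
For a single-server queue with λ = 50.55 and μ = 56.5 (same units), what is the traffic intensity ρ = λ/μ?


ρ = λ/μ = 50.55/56.5 = 0.8947

Final: 0.8947


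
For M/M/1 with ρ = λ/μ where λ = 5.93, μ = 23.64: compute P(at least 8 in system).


ρ = 5.93/23.64 = 0.2508
P(N ≥ n) = ρ^n = 0.2508^8 = 0.00001568

Final: 0.00001568


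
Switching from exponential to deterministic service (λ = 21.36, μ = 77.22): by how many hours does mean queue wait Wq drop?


ρ = 21.36/77.22 = 0.2766
Wq(M/M/1) = ρ/(μ−λ) = 0.2766/55.86 = 0.004952 hr
Wq(M/D/1) = ρ/(2(μ−λ)) = 0.002476 hr
Savings = 0.004952 − 0.002476 = 0.002476 hr

Final: 0.002476 hr


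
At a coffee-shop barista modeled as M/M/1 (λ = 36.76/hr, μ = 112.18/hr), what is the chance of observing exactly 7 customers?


ρ = 36.76/112.18 = 0.3277
P_n = (1−ρ)·ρ^n = (1 − 0.3277)·0.3277^7 = 0.6723·0.0004057 = 0.0002728

Final: 0.0002728


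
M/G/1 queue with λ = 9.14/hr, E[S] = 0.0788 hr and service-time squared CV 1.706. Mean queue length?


ρ = λ·E[S] = 9.14·0.0788 = 0.7202
Lq = ρ²(1+C_s²)/(2(1−ρ)) = 0.5187·(1+1.706)/(2·0.2798)
= 0.5187·2.7060/0.5595 = 2.50868

Final: 2.50868


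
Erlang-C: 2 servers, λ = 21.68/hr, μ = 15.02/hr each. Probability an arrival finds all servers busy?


a = λ/μ = 1.4434; ρ = a/2 = 0.7217
P₀ = 0.161640 (from M/M/c formula)
C(c,a) = [a^c/(c!(1−ρ))]·P₀ = [2.08343/(2·0.2783)]·0.161640
= 3.74319·0.161640 = 0.605048

Final: 0.605048


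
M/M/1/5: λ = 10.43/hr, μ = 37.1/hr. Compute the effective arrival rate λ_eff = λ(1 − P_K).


ρ = 0.2811; P_K = (1−ρ)ρ^5/(1−ρ^6) = 0.001263
λ_eff = λ(1 − P_K) = 10.43·(1 − 0.001263) = 10.43·0.998737 = 10.4168 /hr

Final: 10.4168 /hr


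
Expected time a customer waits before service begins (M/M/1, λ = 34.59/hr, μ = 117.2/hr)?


ρ = 34.59/117.2 = 0.2951
Wq = ρ/(μ−λ) = 0.2951/(117.2 − 34.59) = 0.2951/82.61 = 0.003573 hr

Final: 0.003573 hr


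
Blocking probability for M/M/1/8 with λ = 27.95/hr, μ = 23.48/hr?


ρ = λ/μ = 27.95/23.48 = 1.1904
P_K = (1−ρ)ρ^K/(1−ρ^(K+1)) = (-0.1904·4.031529)/(1 − 4.799030)
= -0.767501/-3.799030 = 0.202026

Final: 0.202026


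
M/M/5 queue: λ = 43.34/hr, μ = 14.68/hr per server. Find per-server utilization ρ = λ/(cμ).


ρ = λ/(cμ) = 43.34/(5·14.68) = 43.34/73.40 = 0.5905

Final: 0.5905


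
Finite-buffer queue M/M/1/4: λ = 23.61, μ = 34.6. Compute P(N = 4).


ρ = λ/μ = 23.61/34.6 = 0.6824
P_K = (1−ρ)ρ^K/(1−ρ^(K+1)) = (0.3176·0.216810)/(1 − 0.147945)
= 0.068865/0.852055 = 0.080823

Final: 0.080823
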